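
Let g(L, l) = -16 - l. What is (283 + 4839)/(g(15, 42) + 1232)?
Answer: 2561/587 ≈ 4.3629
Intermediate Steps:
(283 + 4839)/(g(15, 42) + 1232) = (283 + 4839)/((-16 - 1*42) + 1232) = 5122/((-16 - 42) + 1232) = 5122/(-58 + 1232) = 5122/1174 = 5122*(1/1174) = 2561/587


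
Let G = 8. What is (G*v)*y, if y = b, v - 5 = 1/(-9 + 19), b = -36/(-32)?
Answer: 459/10 ≈ 45.900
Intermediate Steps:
b = 9/8 (b = -36*(-1/32) = 9/8 ≈ 1.1250)
v = 51/10 (v = 5 + 1/(-9 + 19) = 5 + 1/10 = 5 + ⅒ = 51/10 ≈ 5.1000)
y = 9/8 ≈ 1.1250
(G*v)*y = (8*(51/10))*(9/8) = (204/5)*(9/8) = 459/10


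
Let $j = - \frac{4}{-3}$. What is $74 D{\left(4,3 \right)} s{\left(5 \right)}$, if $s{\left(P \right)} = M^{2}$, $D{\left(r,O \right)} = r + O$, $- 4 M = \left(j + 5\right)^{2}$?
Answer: $\frac{33753139}{648} \approx 52088.0$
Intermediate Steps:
$j = \frac{4}{3}$ ($j = \left(-4\right) \left(- \frac{1}{3}\right) = \frac{4}{3} \approx 1.3333$)
$M = - \frac{361}{36}$ ($M = - \frac{\left(\frac{4}{3} + 5\right)^{2}}{4} = - \frac{\left(\frac{19}{3}\right)^{2}}{4} = \left(- \frac{1}{4}\right) \frac{361}{9} = - \frac{361}{36} \approx -10.028$)
$D{\left(r,O \right)} = O + r$
$s{\left(P \right)} = \frac{130321}{1296}$ ($s{\left(P \right)} = \left(- \frac{361}{36}\right)^{2} = \frac{130321}{1296}$)
$74 D{\left(4,3 \right)} s{\left(5 \right)} = 74 \left(3 + 4\right) \frac{130321}{1296} = 74 \cdot 7 \cdot \frac{130321}{1296} = 518 \cdot \frac{130321}{1296} = \frac{33753139}{648}$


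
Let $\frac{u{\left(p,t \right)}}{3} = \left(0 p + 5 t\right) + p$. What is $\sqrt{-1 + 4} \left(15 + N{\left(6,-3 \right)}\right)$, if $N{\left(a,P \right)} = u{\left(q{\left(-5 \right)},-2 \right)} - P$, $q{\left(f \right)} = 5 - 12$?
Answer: $- 33 \sqrt{3} \approx -57.158$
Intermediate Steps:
$q{\left(f \right)} = -7$ ($q{\left(f \right)} = 5 - 12 = -7$)
$u{\left(p,t \right)} = 3 p + 15 t$ ($u{\left(p,t \right)} = 3 \left(\left(0 p + 5 t\right) + p\right) = 3 \left(\left(0 + 5 t\right) + p\right) = 3 \left(5 t + p\right) = 3 \left(p + 5 t\right) = 3 p + 15 t$)
$N{\left(a,P \right)} = -51 - P$ ($N{\left(a,P \right)} = \left(3 \left(-7\right) + 15 \left(-2\right)\right) - P = \left(-21 - 30\right) - P = -51 - P$)
$\sqrt{-1 + 4} \left(15 + N{\left(6,-3 \right)}\right) = \sqrt{-1 + 4} \left(15 - 48\right) = \sqrt{3} \left(15 + \left(-51 + 3\right)\right) = \sqrt{3} \left(15 - 48\right) = \sqrt{3} \left(-33\right) = - 33 \sqrt{3}$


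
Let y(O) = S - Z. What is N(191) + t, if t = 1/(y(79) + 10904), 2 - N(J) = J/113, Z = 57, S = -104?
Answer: 376118/1213959 ≈ 0.30983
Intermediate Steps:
y(O) = -161 (y(O) = -104 - 1*57 = -104 - 57 = -161)
N(J) = 2 - J/113
t = 1/10743 (t = 1/(-161 + 10904) = 1/10743 ≈ 9.3084e-5)
N(191) + t = (2 - 1/113*191) + 1/10743 = (2 - 191/113) + 1/10743 = 35/113 + 1/10743 = 376118/1213959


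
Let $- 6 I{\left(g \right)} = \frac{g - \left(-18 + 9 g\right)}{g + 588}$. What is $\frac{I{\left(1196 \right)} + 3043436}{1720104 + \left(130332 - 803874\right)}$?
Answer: $\frac{16288474247}{5601199824} \approx 2.908$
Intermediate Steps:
$I{\left(g \right)} = - \frac{18 - 8 g}{6 \left(588 + g\right)}$ ($I{\left(g \right)} = - \frac{\left(g - \left(-18 + 9 g\right)\right) \frac{1}{g + 588}}{6} = - \frac{\left(18 - 8 g\right) \frac{1}{588 + g}}{6} = - \frac{\frac{1}{588 + g} \left(18 - 8 g\right)}{6} = - \frac{18 - 8 g}{6 \left(588 + g\right)}$)
$\frac{I{\left(1196 \right)} + 3043436}{1720104 + \left(130332 - 803874\right)} = \frac{\frac{-9 + 4 \cdot 1196}{3 \left(588 + 1196\right)} + 3043436}{1720104 + \left(130332 - 803874\right)} = \frac{\frac{-9 + 4784}{3 \cdot 1784} + 3043436}{1720104 + \left(130332 - 803874\right)} = \frac{\frac{1}{3} \cdot \frac{1}{1784} \cdot 4775 + 3043436}{1720104 - 673542} = \frac{\frac{4775}{5352} + 3043436}{1046562} = \frac{16288474247}{5352} \cdot \frac{1}{1046562} = \frac{16288474247}{5601199824}$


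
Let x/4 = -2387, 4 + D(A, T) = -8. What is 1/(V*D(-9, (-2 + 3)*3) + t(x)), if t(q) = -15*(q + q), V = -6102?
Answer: 1/359664 ≈ 2.7804e-6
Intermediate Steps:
D(A, T) = -12 (D(A, T) = -4 - 8 = -12)
x = -9548 (x = 4*(-2387) = -9548)
t(q) = -30*q
1/(V*D(-9, (-2 + 3)*3) + t(x)) = 1/(-6102*(-12) - 30*(-9548)) = 1/(73224 + 286440) = 1/359664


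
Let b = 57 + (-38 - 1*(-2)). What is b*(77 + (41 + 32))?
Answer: 3150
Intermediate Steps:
b = 21 (b = 57 + (-38 + 2) = 57 - 36 = 21)
b*(77 + (41 + 32)) = 21*(77 + (41 + 32)) = 21*(77 + 73) = 21*150 = 3150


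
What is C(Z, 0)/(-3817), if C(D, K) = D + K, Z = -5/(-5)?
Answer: -1/3817 ≈ -0.00026199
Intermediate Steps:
Z = 1 (Z = -5*(-⅕) = 1)
C(Z, 0)/(-3817) = (1 + 0)/(-3817) = 1*(-1/3817) = -1/3817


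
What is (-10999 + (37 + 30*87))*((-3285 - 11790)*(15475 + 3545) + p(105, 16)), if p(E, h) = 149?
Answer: 2394738483552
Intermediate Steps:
(-10999 + (37 + 30*87))*((-3285 - 11790)*(15475 + 3545) + p(105, 16)) = (-10999 + (37 + 30*87))*((-3285 - 11790)*(15475 + 3545) + 149) = (-10999 + (37 + 2610))*(-15075*19020 + 149) = (-10999 + 2647)*(-286726500 + 149) = -8352*(-286726351) = 2394738483552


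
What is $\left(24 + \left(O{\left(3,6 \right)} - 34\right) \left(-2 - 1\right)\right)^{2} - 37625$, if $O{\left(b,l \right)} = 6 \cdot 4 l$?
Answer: $56011$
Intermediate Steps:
$O{\left(b,l \right)} = 24 l$
$\left(24 + \left(O{\left(3,6 \right)} - 34\right) \left(-2 - 1\right)\right)^{2} - 37625 = \left(24 + \left(24 \cdot 6 - 34\right) \left(-2 - 1\right)\right)^{2} - 37625 = \left(24 + \left(144 - 34\right) \left(-3\right)\right)^{2} - 37625 = \left(24 + 110 \left(-3\right)\right)^{2} - 37625 = \left(24 - 330\right)^{2} - 37625 = \left(-306\right)^{2} - 37625 = 93636 - 37625 = 56011$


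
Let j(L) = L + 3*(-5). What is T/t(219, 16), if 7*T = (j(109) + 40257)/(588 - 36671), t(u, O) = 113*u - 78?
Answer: -40351/6230920689 ≈ -6.4759e-6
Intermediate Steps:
t(u, O) = -78 + 113*u
j(L) = -15 + L (j(L) = L - 15 = -15 + L)
T = -40351/252581 (T = (((-15 + 109) + 40257)/(588 - 36671))/7 = ((94 + 40257)/(-36083))/7 = (40351*(-1/36083))/7 = (⅐)*(-40351/36083) = -40351/252581 ≈ -0.15975)
T/t(219, 16) = -40351/(252581*(-78 + 113*219)) = -40351/(252581*(-78 + 24747)) = -40351/252581/24669 = -40351/252581*1/24669 = -40351/6230920689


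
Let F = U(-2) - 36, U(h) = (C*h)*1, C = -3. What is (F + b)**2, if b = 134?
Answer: 10816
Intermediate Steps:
U(h) = -3*h (U(h) = -3*h*1 = -3*h)
F = -30 (F = -3*(-2) - 36 = 6 - 36 = -30)
(F + b)**2 = (-30 + 134)**2 = 104**2 = 10816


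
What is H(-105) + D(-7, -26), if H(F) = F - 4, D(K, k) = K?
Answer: -116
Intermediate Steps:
H(F) = -4 + F
H(-105) + D(-7, -26) = (-4 - 105) - 7 = -109 - 7 = -116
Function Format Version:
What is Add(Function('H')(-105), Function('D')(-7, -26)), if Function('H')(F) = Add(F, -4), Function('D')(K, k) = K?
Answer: -116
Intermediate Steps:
Function('H')(F) = Add(-4, F)
Add(Function('H')(-105), Function('D')(-7, -26)) = Add(Add(-4, -105), -7) = Add(-109, -7) = -116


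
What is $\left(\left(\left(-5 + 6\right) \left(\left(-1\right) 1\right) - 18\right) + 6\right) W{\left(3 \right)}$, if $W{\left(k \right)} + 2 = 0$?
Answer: $26$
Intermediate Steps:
$W{\left(k \right)} = -2$ ($W{\left(k \right)} = -2 + 0 = -2$)
$\left(\left(\left(-5 + 6\right) \left(\left(-1\right) 1\right) - 18\right) + 6\right) W{\left(3 \right)} = \left(\left(\left(-5 + 6\right) \left(\left(-1\right) 1\right) - 18\right) + 6\right) \left(-2\right) = \left(\left(1 \left(-1\right) - 18\right) + 6\right) \left(-2\right) = \left(\left(-1 - 18\right) + 6\right) \left(-2\right) = \left(-19 + 6\right) \left(-2\right) = \left(-13\right) \left(-2\right) = 26$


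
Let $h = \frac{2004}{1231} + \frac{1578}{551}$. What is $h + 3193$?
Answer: $\frac{2168797955}{678281} \approx 3197.5$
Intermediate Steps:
$h = \frac{3046722}{678281}$ ($h = 2004 \cdot \frac{1}{1231} + 1578 \cdot \frac{1}{551} = \frac{2004}{1231} + \frac{1578}{551} = \frac{3046722}{678281} \approx 4.4918$)
$h + 3193 = \frac{3046722}{678281} + 3193 = \frac{2168797955}{678281}$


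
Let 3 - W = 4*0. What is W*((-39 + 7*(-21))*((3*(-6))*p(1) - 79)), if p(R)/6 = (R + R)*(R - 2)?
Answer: -76446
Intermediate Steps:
p(R) = 12*R*(-2 + R) (p(R) = 6*((R + R)*(R - 2)) = 6*((2*R)*(-2 + R)) = 6*(2*R*(-2 + R)) = 12*R*(-2 + R))
W = 3 (W = 3 - 4*0 = 3 - 1*0 = 3 + 0 = 3)
W*((-39 + 7*(-21))*((3*(-6))*p(1) - 79)) = 3*((-39 + 7*(-21))*((3*(-6))*(12*1*(-2 + 1)) - 79)) = 3*((-39 - 147)*(-216*(-1) - 79)) = 3*(-186*(-18*(-12) - 79)) = 3*(-186*(216 - 79)) = 3*(-186*137) = 3*(-25482) = -76446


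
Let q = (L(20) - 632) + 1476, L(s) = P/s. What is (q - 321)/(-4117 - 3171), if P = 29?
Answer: -10489/145760 ≈ -0.071961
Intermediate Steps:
L(s) = 29/s
q = 16909/20 (q = (29/20 - 632) + 1476 = -12611/20 + 1476 = 16909/20 ≈ 845.45)
(q - 321)/(-4117 - 3171) = (16909/20 - 321)/(-4117 - 3171) = (10489/20)/(-7288) = (10489/20)*(-1/7288) = -10489/145760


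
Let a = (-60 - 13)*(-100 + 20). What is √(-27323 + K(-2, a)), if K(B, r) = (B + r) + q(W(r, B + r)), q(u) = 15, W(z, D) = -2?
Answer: I*√21470 ≈ 146.53*I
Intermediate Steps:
a = 5840 (a = -73*(-80) = 5840)
K(B, r) = 15 + B + r (K(B, r) = (B + r) + 15 = 15 + B + r)
√(-27323 + K(-2, a)) = √(-27323 + (15 - 2 + 5840)) = √(-27323 + 5853) = √(-21470) = I*√21470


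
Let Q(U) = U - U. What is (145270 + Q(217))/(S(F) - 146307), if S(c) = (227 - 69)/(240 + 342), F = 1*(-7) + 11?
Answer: -21136785/21287629 ≈ -0.99291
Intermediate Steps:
Q(U) = 0
F = 4 (F = -7 + 11 = 4)
S(c) = 79/291 (S(c) = 158/582 = 158*(1/582) = 79/291)
(145270 + Q(217))/(S(F) - 146307) = (145270 + 0)/(79/291 - 146307) = 145270/(-42575258/291) = 145270*(-291/42575258) = -21136785/21287629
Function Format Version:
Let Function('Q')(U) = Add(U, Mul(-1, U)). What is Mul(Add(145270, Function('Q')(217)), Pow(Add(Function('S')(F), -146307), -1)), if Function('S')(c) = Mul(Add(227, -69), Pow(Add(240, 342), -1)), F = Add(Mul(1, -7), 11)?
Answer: Rational(-21136785, 21287629) ≈ -0.99291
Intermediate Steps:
Function('Q')(U) = 0
F = 4 (F = Add(-7, 11) = 4)
Function('S')(c) = Rational(79, 291) (Function('S')(c) = Mul(158, Pow(582, -1)) = Mul(158, Rational(1, 582)) = Rational(79, 291))
Mul(Add(145270, Function('Q')(217)), Pow(Add(Function('S')(F), -146307), -1)) = Mul(Add(145270, 0), Pow(Add(Rational(79, 291), -146307), -1)) = Mul(145270, Pow(Rational(-42575258, 291), -1)) = Mul(145270, Rational(-291, 42575258)) = Rational(-21136785, 21287629)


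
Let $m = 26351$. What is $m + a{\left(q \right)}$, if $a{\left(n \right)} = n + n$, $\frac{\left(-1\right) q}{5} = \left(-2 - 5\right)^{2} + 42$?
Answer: $25441$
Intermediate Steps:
$q = -455$ ($q = - 5 \left(\left(-2 - 5\right)^{2} + 42\right) = - 5 \left(\left(-7\right)^{2} + 42\right) = - 5 \left(49 + 42\right) = \left(-5\right) 91 = -455$)
$a{\left(n \right)} = 2 n$
$m + a{\left(q \right)} = 26351 + 2 \left(-455\right) = 26351 - 910 = 25441$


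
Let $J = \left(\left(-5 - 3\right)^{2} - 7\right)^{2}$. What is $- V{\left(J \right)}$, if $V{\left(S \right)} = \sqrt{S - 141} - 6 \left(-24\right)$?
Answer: $-144 - 2 \sqrt{777} \approx -199.75$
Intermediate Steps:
$J = 3249$ ($J = \left(\left(-8\right)^{2} - 7\right)^{2} = \left(64 - 7\right)^{2} = 57^{2} = 3249$)
$V{\left(S \right)} = 144 + \sqrt{-141 + S}$ ($V{\left(S \right)} = \sqrt{-141 + S} - -144 = \sqrt{-141 + S} + 144 = 144 + \sqrt{-141 + S}$)
$- V{\left(J \right)} = - (144 + \sqrt{-141 + 3249}) = - (144 + \sqrt{3108}) = - (144 + 2 \sqrt{777}) = -144 - 2 \sqrt{777}$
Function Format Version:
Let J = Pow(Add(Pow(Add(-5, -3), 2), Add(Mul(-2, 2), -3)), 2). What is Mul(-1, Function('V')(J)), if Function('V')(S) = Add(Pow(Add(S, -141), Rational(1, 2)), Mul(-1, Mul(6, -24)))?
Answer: Add(-144, Mul(-2, Pow(777, Rational(1, 2)))) ≈ -199.75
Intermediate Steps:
J = 3249 (J = Pow(Add(Pow(-8, 2), Add(-4, -3)), 2) = Pow(Add(64, -7), 2) = Pow(57, 2) = 3249)
Function('V')(S) = Add(144, Pow(Add(-141, S), Rational(1, 2))) (Function('V')(S) = Add(Pow(Add(-141, S), Rational(1, 2)), Mul(-1, -144)) = Add(Pow(Add(-141, S), Rational(1, 2)), 144) = Add(144, Pow(Add(-141, S), Rational(1, 2))))
Mul(-1, Function('V')(J)) = Mul(-1, Add(144, Pow(Add(-141, 3249), Rational(1, 2)))) = Mul(-1, Add(144, Pow(3108, Rational(1, 2)))) = Mul(-1, Add(144, Mul(2, Pow(777, Rational(1, 2))))) = Add(-144, Mul(-2, Pow(777, Rational(1, 2))))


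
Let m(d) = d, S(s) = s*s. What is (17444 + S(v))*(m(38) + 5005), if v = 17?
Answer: 89427519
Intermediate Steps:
S(s) = s²
(17444 + S(v))*(m(38) + 5005) = (17444 + 17²)*(38 + 5005) = (17444 + 289)*5043 = 17733*5043 = 89427519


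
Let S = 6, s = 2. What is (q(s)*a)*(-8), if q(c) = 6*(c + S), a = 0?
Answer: 0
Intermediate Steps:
q(c) = 36 + 6*c (q(c) = 6*(c + 6) = 6*(6 + c) = 36 + 6*c)
(q(s)*a)*(-8) = ((36 + 6*2)*0)*(-8) = ((36 + 12)*0)*(-8) = (48*0)*(-8) = 0*(-8) = 0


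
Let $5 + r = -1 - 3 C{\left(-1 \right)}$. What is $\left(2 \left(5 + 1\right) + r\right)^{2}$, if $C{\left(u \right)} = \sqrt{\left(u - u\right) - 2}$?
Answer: $18 - 36 i \sqrt{2} \approx 18.0 - 50.912 i$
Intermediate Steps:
$C{\left(u \right)} = i \sqrt{2}$ ($C{\left(u \right)} = \sqrt{0 - 2} = \sqrt{-2} = i \sqrt{2}$)
$r = -6 - 3 i \sqrt{2}$ ($r = -5 - \left(1 + 3 i \sqrt{2}\right) = -6 - 3 i \sqrt{2} \approx -6.0 - 4.2426 i$)
$\left(2 \left(5 + 1\right) + r\right)^{2} = \left(2 \left(5 + 1\right) - \left(6 + 3 i \sqrt{2}\right)\right)^{2} = \left(2 \cdot 6 - \left(6 + 3 i \sqrt{2}\right)\right)^{2} = \left(12 - \left(6 + 3 i \sqrt{2}\right)\right)^{2} = \left(6 - 3 i \sqrt{2}\right)^{2}$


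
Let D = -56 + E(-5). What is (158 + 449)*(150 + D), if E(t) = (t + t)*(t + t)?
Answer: 117758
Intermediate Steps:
E(t) = 4*t² (E(t) = (2*t)*(2*t) = 4*t²)
D = 44 (D = -56 + 4*(-5)² = -56 + 4*25 = -56 + 100 = 44)
(158 + 449)*(150 + D) = (158 + 449)*(150 + 44) = 607*194 = 117758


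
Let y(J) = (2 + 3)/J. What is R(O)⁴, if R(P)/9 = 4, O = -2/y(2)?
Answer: 1679616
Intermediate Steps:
y(J) = 5/J
O = -⅘ (O = -2/(5/2) = -2/(5*(½)) = -2/5/2 = -2*⅖ = -⅘ ≈ -0.80000)
R(P) = 36 (R(P) = 9*4 = 36)
R(O)⁴ = 36⁴ = 1679616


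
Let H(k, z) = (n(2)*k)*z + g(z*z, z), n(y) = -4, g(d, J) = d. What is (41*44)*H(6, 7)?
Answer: -214676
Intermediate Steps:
H(k, z) = z² - 4*k*z (H(k, z) = (-4*k)*z + z*z = -4*k*z + z² = z² - 4*k*z)
(41*44)*H(6, 7) = (41*44)*(7*(7 - 4*6)) = 1804*(7*(7 - 24)) = 1804*(7*(-17)) = 1804*(-119) = -214676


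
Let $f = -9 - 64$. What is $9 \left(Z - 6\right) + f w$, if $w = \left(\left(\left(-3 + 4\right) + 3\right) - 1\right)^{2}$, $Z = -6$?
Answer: $-765$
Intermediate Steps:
$f = -73$
$w = 9$ ($w = \left(\left(1 + 3\right) - 1\right)^{2} = \left(4 - 1\right)^{2} = 3^{2} = 9$)
$9 \left(Z - 6\right) + f w = 9 \left(-6 - 6\right) - 657 = 9 \left(-12\right) - 657 = -108 - 657 = -765$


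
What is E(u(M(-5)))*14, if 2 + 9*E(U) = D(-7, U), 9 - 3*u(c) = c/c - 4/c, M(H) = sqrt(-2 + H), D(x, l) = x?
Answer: -14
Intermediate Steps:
u(c) = 8/3 + 4/(3*c) (u(c) = 3 - (c/c - 4/c)/3 = 3 - (1 - 4/c)/3 = 3 + (-1/3 + 4/(3*c)) = 8/3 + 4/(3*c))
E(U) = -1 (E(U) = -2/9 + (1/9)*(-7) = -2/9 - 7/9 = -1)
E(u(M(-5)))*14 = -1*14 = -14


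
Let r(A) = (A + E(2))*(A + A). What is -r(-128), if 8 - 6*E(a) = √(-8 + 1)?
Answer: -97280/3 - 128*I*√7/3 ≈ -32427.0 - 112.89*I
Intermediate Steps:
E(a) = 4/3 - I*√7/6 (E(a) = 4/3 - √(-8 + 1)/6 = 4/3 - I*√7/6)
r(A) = 2*A*(4/3 + A - I*√7/6) (r(A) = (A + (4/3 - I*√7/6))*(A + A) = (4/3 + A - I*√7/6)*(2*A) = 2*A*(4/3 + A - I*√7/6))
-r(-128) = -(-128)*(8 + 6*(-128) - I*√7)/3 = -(-128)*(8 - 768 - I*√7)/3 = -(-128)*(-760 - I*√7)/3 = -(97280/3 + 128*I*√7/3) = -97280/3 - 128*I*√7/3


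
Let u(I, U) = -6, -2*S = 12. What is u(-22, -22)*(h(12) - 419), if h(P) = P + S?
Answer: 2478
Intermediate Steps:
S = -6 (S = -½*12 = -6)
h(P) = -6 + P (h(P) = P - 6 = -6 + P)
u(-22, -22)*(h(12) - 419) = -6*((-6 + 12) - 419) = -6*(6 - 419) = -6*(-413) = 2478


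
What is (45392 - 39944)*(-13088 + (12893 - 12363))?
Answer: -68415984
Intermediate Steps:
(45392 - 39944)*(-13088 + (12893 - 12363)) = 5448*(-13088 + 530) = 5448*(-12558) = -68415984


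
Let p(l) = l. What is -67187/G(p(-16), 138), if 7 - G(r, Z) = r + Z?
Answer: 67187/115 ≈ 584.23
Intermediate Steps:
G(r, Z) = 7 - Z - r (G(r, Z) = 7 - (r + Z) = 7 - (Z + r) = 7 + (-Z - r) = 7 - Z - r)
-67187/G(p(-16), 138) = -67187/(7 - 1*138 - 1*(-16)) = -67187/(7 - 138 + 16) = -67187/(-115) = -67187*(-1/115) = 67187/115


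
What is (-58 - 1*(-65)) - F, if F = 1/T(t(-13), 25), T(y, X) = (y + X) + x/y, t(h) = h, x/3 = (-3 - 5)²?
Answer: 265/36 ≈ 7.3611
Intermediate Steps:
x = 192 (x = 3*(-3 - 5)² = 3*(-8)² = 3*64 = 192)
T(y, X) = X + y + 192/y (T(y, X) = (y + X) + 192/y = (X + y) + 192/y = X + y + 192/y)
F = -13/36 (F = 1/(25 - 13 + 192/(-13)) = 1/(25 - 13 + 192*(-1/13)) = 1/(25 - 13 - 192/13) = 1/(-36/13) = -13/36 ≈ -0.36111)
(-58 - 1*(-65)) - F = (-58 - 1*(-65)) - 1*(-13/36) = (-58 + 65) + 13/36 = 7 + 13/36 = 265/36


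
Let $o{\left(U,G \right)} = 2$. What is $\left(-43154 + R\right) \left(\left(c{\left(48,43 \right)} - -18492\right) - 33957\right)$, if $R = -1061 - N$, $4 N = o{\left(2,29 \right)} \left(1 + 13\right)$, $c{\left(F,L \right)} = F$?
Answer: $681770574$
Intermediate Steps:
$N = 7$ ($N = \frac{2 \left(1 + 13\right)}{4} = \frac{2 \cdot 14}{4} = \frac{1}{4} \cdot 28 = 7$)
$R = -1068$ ($R = -1061 - 7 = -1068$)
$\left(-43154 + R\right) \left(\left(c{\left(48,43 \right)} - -18492\right) - 33957\right) = \left(-43154 - 1068\right) \left(\left(48 - -18492\right) - 33957\right) = - 44222 \left(\left(48 + 18492\right) - 33957\right) = - 44222 \left(18540 - 33957\right) = \left(-44222\right) \left(-15417\right) = 681770574$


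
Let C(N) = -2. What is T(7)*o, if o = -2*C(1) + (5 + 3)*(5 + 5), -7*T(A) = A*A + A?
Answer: -672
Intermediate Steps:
T(A) = -A/7 - A²/7 (T(A) = -(A*A + A)/7 = -(A² + A)/7 = -(A + A²)/7 = -A/7 - A²/7)
o = 84 (o = -2*(-2) + (5 + 3)*(5 + 5) = 4 + 8*10 = 4 + 80 = 84)
T(7)*o = -⅐*7*(1 + 7)*84 = -⅐*7*8*84 = -8*84 = -672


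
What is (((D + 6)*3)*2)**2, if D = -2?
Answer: 576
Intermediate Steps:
(((D + 6)*3)*2)**2 = (((-2 + 6)*3)*2)**2 = ((4*3)*2)**2 = (12*2)**2 = 24**2 = 576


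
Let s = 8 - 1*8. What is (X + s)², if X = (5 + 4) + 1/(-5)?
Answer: 1936/25 ≈ 77.440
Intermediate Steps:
s = 0 (s = 8 - 8 = 0)
X = 44/5 (X = 9 - ⅕ = 44/5 ≈ 8.8000)
(X + s)² = (44/5 + 0)² = (44/5)² = 1936/25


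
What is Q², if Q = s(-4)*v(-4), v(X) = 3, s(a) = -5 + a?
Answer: 729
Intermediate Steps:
Q = -27 (Q = (-5 - 4)*3 = -9*3 = -27)
Q² = (-27)² = 729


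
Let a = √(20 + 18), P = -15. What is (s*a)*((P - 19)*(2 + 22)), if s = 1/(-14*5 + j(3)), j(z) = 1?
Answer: 272*√38/23 ≈ 72.901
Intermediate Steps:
a = √38 ≈ 6.1644
s = -1/69 (s = 1/(-14*5 + 1) = 1/(-70 + 1) = 1/(-69) = -1/69 ≈ -0.014493)
(s*a)*((P - 19)*(2 + 22)) = (-√38/69)*((-15 - 19)*(2 + 22)) = (-√38/69)*(-34*24) = -√38/69*(-816) = 272*√38/23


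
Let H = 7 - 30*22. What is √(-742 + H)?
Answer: 3*I*√155 ≈ 37.35*I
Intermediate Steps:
H = -653 (H = 7 - 660 = -653)
√(-742 + H) = √(-742 - 653) = √(-1395) = 3*I*√155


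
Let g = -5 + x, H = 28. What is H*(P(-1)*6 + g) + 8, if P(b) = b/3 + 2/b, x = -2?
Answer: -580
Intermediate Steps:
P(b) = 2/b + b/3 (P(b) = b*(⅓) + 2/b = b/3 + 2/b = 2/b + b/3)
g = -7 (g = -5 - 2 = -7)
H*(P(-1)*6 + g) + 8 = 28*((2/(-1) + (⅓)*(-1))*6 - 7) + 8 = 28*((2*(-1) - ⅓)*6 - 7) + 8 = 28*((-2 - ⅓)*6 - 7) + 8 = 28*(-7/3*6 - 7) + 8 = 28*(-14 - 7) + 8 = 28*(-21) + 8 = -588 + 8 = -580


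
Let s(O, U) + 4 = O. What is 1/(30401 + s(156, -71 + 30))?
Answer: 1/30553 ≈ 3.2730e-5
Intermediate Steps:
s(O, U) = -4 + O
1/(30401 + s(156, -71 + 30)) = 1/(30401 + (-4 + 156)) = 1/(30401 + 152) = 1/30553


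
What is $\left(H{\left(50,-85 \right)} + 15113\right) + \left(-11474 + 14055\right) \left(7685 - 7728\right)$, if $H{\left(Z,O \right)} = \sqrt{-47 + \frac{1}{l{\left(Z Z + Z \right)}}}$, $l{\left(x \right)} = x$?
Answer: $-95870 + \frac{i \sqrt{12224598}}{510} \approx -95870.0 + 6.8556 i$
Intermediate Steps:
$H{\left(Z,O \right)} = \sqrt{-47 + \frac{1}{Z + Z^{2}}}$ ($H{\left(Z,O \right)} = \sqrt{-47 + \frac{1}{Z Z + Z}} = \sqrt{-47 + \frac{1}{Z^{2} + Z}} = \sqrt{-47 + \frac{1}{Z + Z^{2}}}$)
$\left(H{\left(50,-85 \right)} + 15113\right) + \left(-11474 + 14055\right) \left(7685 - 7728\right) = \left(\sqrt{\frac{1 - 2350 \left(1 + 50\right)}{50 \left(1 + 50\right)}} + 15113\right) + \left(-11474 + 14055\right) \left(7685 - 7728\right) = \left(\sqrt{\frac{1 - 2350 \cdot 51}{50 \cdot 51}} + 15113\right) + 2581 \left(-43\right) = \left(\sqrt{\frac{1}{50} \cdot \frac{1}{51} \left(1 - 119850\right)} + 15113\right) - 110983 = \left(\sqrt{\frac{1}{50} \cdot \frac{1}{51} \left(-119849\right)} + 15113\right) - 110983 = \left(\sqrt{- \frac{119849}{2550}} + 15113\right) - 110983 = \left(\frac{i \sqrt{12224598}}{510} + 15113\right) - 110983 = \left(15113 + \frac{i \sqrt{12224598}}{510}\right) - 110983 = -95870 + \frac{i \sqrt{12224598}}{510}$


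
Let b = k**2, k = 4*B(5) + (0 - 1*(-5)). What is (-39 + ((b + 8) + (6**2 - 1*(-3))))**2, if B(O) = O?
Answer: 400689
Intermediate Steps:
k = 25 (k = 4*5 + (0 - 1*(-5)) = 20 + (0 + 5) = 20 + 5 = 25)
b = 625 (b = 25**2 = 625)
(-39 + ((b + 8) + (6**2 - 1*(-3))))**2 = (-39 + ((625 + 8) + (6**2 - 1*(-3))))**2 = (-39 + (633 + (36 + 3)))**2 = (-39 + (633 + 39))**2 = (-39 + 672)**2 = 633**2 = 400689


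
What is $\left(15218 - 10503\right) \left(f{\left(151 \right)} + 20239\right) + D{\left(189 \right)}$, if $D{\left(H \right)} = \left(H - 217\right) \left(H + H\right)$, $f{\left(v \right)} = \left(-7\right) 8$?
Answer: $95152261$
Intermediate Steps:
$f{\left(v \right)} = -56$
$D{\left(H \right)} = 2 H \left(-217 + H\right)$ ($D{\left(H \right)} = \left(-217 + H\right) 2 H = 2 H \left(-217 + H\right)$)
$\left(15218 - 10503\right) \left(f{\left(151 \right)} + 20239\right) + D{\left(189 \right)} = \left(15218 - 10503\right) \left(-56 + 20239\right) + 2 \cdot 189 \left(-217 + 189\right) = 4715 \cdot 20183 + 2 \cdot 189 \left(-28\right) = 95162845 - 10584 = 95152261$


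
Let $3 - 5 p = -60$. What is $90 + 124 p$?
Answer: $\frac{8262}{5} \approx 1652.4$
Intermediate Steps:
$p = \frac{63}{5}$ ($p = \frac{3}{5} - -12 = \frac{3}{5} + 12 = \frac{63}{5} \approx 12.6$)
$90 + 124 p = 90 + 124 \cdot \frac{63}{5} = 90 + \frac{7812}{5} = \frac{8262}{5}$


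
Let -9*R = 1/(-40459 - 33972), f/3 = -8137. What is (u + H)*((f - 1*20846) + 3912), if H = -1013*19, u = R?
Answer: 533067746175640/669879 ≈ 7.9577e+8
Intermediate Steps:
f = -24411 (f = 3*(-8137) = -24411)
R = 1/669879 (R = -1/(9*(-40459 - 33972)) = -⅑/(-74431) = -⅑*(-1/74431) = 1/669879 ≈ 1.4928e-6)
u = 1/669879 ≈ 1.4928e-6
H = -19247
(u + H)*((f - 1*20846) + 3912) = (1/669879 - 19247)*((-24411 - 1*20846) + 3912) = -12893161112*((-24411 - 20846) + 3912)/669879 = -12893161112*(-45257 + 3912)/669879 = -12893161112/669879*(-41345) = 533067746175640/669879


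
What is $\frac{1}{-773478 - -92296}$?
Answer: $- \frac{1}{681182} \approx -1.468 \cdot 10^{-6}$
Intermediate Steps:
$\frac{1}{-773478 - -92296} = \frac{1}{-773478 + 92296} = \frac{1}{-681182} = - \frac{1}{681182}$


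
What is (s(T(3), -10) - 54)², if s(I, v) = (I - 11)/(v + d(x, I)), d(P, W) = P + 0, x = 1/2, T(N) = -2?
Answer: 1000000/361 ≈ 2770.1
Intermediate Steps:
x = ½ ≈ 0.50000
d(P, W) = P
s(I, v) = (-11 + I)/(½ + v) (s(I, v) = (I - 11)/(v + ½) = (-11 + I)/(½ + v))
(s(T(3), -10) - 54)² = (2*(-11 - 2)/(1 + 2*(-10)) - 54)² = (2*(-13)/(1 - 20) - 54)² = (2*(-13)/(-19) - 54)² = (2*(-1/19)*(-13) - 54)² = (26/19 - 54)² = (-1000/19)² = 1000000/361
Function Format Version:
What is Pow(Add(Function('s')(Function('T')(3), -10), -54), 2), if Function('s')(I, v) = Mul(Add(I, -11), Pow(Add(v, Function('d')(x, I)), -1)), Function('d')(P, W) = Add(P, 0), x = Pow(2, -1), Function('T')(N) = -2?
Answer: Rational(1000000, 361) ≈ 2770.1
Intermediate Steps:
x = Rational(1, 2) ≈ 0.50000
Function('d')(P, W) = P
Function('s')(I, v) = Mul(Pow(Add(Rational(1, 2), v), -1), Add(-11, I)) (Function('s')(I, v) = Mul(Add(I, -11), Pow(Add(v, Rational(1, 2)), -1)) = Mul(Add(-11, I), Pow(Add(Rational(1, 2), v), -1)) = Mul(Pow(Add(Rational(1, 2), v), -1), Add(-11, I)))
Pow(Add(Function('s')(Function('T')(3), -10), -54), 2) = Pow(Add(Mul(2, Pow(Add(1, Mul(2, -10)), -1), Add(-11, -2)), -54), 2) = Pow(Add(Mul(2, Pow(Add(1, -20), -1), -13), -54), 2) = Pow(Add(Mul(2, Pow(-19, -1), -13), -54), 2) = Pow(Add(Mul(2, Rational(-1, 19), -13), -54), 2) = Pow(Add(Rational(26, 19), -54), 2) = Pow(Rational(-1000, 19), 2) = Rational(1000000, 361)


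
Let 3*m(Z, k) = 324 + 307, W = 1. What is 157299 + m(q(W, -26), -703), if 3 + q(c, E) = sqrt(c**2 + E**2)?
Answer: 472528/3 ≈ 1.5751e+5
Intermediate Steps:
q(c, E) = -3 + sqrt(E**2 + c**2) (q(c, E) = -3 + sqrt(c**2 + E**2) = -3 + sqrt(E**2 + c**2))
m(Z, k) = 631/3 (m(Z, k) = (324 + 307)/3 = (1/3)*631 = 631/3)
157299 + m(q(W, -26), -703) = 157299 + 631/3 = 472528/3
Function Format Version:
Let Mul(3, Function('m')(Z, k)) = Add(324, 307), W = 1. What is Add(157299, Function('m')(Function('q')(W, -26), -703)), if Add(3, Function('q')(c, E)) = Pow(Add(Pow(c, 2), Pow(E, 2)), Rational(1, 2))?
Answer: Rational(472528, 3) ≈ 1.5751e+5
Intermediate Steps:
Function('q')(c, E) = Add(-3, Pow(Add(Pow(E, 2), Pow(c, 2)), Rational(1, 2))) (Function('q')(c, E) = Add(-3, Pow(Add(Pow(c, 2), Pow(E, 2)), Rational(1, 2))) = Add(-3, Pow(Add(Pow(E, 2), Pow(c, 2)), Rational(1, 2))))
Function('m')(Z, k) = Rational(631, 3) (Function('m')(Z, k) = Mul(Rational(1, 3), Add(324, 307)) = Mul(Rational(1, 3), 631) = Rational(631, 3))
Add(157299, Function('m')(Function('q')(W, -26), -703)) = Add(157299, Rational(631, 3)) = Rational(472528, 3)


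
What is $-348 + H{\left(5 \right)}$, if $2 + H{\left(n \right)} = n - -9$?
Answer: $-336$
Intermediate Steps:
$H{\left(n \right)} = 7 + n$ ($H{\left(n \right)} = -2 + \left(n - -9\right) = -2 + \left(n + 9\right) = -2 + \left(9 + n\right) = 7 + n$)
$-348 + H{\left(5 \right)} = -348 + \left(7 + 5\right) = -348 + 12 = -336$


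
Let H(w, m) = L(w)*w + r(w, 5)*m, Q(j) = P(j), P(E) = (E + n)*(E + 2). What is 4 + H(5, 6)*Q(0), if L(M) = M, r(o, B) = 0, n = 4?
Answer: 204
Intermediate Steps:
P(E) = (2 + E)*(4 + E) (P(E) = (E + 4)*(E + 2) = (4 + E)*(2 + E) = (2 + E)*(4 + E))
Q(j) = 8 + j**2 + 6*j
H(w, m) = w**2 (H(w, m) = w*w + 0*m = w**2 + 0 = w**2)
4 + H(5, 6)*Q(0) = 4 + 5**2*(8 + 0**2 + 6*0) = 4 + 25*(8 + 0 + 0) = 4 + 25*8 = 4 + 200 = 204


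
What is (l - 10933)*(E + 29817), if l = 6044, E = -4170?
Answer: -125388183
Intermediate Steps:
(l - 10933)*(E + 29817) = (6044 - 10933)*(-4170 + 29817) = -4889*25647 = -125388183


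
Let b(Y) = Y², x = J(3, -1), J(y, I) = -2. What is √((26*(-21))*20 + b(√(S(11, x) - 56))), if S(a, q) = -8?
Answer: 2*I*√2746 ≈ 104.8*I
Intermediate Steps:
x = -2
√((26*(-21))*20 + b(√(S(11, x) - 56))) = √((26*(-21))*20 + (√(-8 - 56))²) = √(-546*20 + (√(-64))²) = √(-10920 + (8*I)²) = √(-10920 - 64) = √(-10984) = 2*I*√2746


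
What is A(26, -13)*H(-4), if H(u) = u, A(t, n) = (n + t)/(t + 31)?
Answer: -52/57 ≈ -0.91228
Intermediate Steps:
A(t, n) = (n + t)/(31 + t)
A(26, -13)*H(-4) = ((-13 + 26)/(31 + 26))*(-4) = (13/57)*(-4) = -52/57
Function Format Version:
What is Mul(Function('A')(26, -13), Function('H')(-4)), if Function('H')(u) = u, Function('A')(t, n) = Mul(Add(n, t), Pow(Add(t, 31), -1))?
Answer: Rational(-52, 57) ≈ -0.91228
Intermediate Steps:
Function('A')(t, n) = Mul(Pow(Add(31, t), -1), Add(n, t)) (Function('A')(t, n) = Mul(Add(n, t), Pow(Add(31, t), -1)) = Mul(Pow(Add(31, t), -1), Add(n, t)))
Mul(Function('A')(26, -13), Function('H')(-4)) = Mul(Mul(Pow(Add(31, 26), -1), Add(-13, 26)), -4) = Mul(Mul(Pow(57, -1), 13), -4) = Mul(Mul(Rational(1, 57), 13), -4) = Mul(Rational(13, 57), -4) = Rational(-52, 57)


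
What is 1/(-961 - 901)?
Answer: -1/1862 ≈ -0.00053706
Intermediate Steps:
1/(-961 - 901) = 1/(-1862) = -1/1862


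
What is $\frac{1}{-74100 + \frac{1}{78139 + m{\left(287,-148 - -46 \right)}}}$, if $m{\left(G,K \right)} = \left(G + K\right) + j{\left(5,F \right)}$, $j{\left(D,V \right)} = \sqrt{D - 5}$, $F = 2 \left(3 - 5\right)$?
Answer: $- \frac{78324}{5803808399} \approx -1.3495 \cdot 10^{-5}$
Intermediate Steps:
$F = -4$ ($F = 2 \left(-2\right) = -4$)
$j{\left(D,V \right)} = \sqrt{-5 + D}$
$m{\left(G,K \right)} = G + K$ ($m{\left(G,K \right)} = \left(G + K\right) + \sqrt{-5 + 5} = \left(G + K\right) + \sqrt{0} = \left(G + K\right) + 0 = G + K$)
$\frac{1}{-74100 + \frac{1}{78139 + m{\left(287,-148 - -46 \right)}}} = \frac{1}{-74100 + \frac{1}{78139 + \left(287 - 102\right)}} = \frac{1}{-74100 + \frac{1}{78139 + 185}} = \frac{1}{-74100 + \frac{1}{78324}} = \frac{1}{- \frac{5803808399}{78324}} = - \frac{78324}{5803808399}$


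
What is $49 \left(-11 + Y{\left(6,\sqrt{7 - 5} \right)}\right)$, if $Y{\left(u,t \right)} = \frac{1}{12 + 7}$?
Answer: $- \frac{10192}{19} \approx -536.42$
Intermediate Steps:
$Y{\left(u,t \right)} = \frac{1}{19}$
$49 \left(-11 + Y{\left(6,\sqrt{7 - 5} \right)}\right) = 49 \left(-11 + \frac{1}{19}\right) = 49 \left(- \frac{208}{19}\right) = - \frac{10192}{19}$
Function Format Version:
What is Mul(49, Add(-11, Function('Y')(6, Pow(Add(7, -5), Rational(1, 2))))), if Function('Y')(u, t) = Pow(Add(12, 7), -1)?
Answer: Rational(-10192, 19) ≈ -536.42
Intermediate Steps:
Function('Y')(u, t) = Rational(1, 19) (Function('Y')(u, t) = Pow(19, -1) = Rational(1, 19))
Mul(49, Add(-11, Function('Y')(6, Pow(Add(7, -5), Rational(1, 2))))) = Mul(49, Add(-11, Rational(1, 19))) = Mul(49, Rational(-208, 19)) = Rational(-10192, 19)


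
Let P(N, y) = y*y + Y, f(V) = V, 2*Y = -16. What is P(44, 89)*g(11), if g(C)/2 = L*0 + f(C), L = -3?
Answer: 174086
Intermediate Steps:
Y = -8 (Y = (½)*(-16) = -8)
P(N, y) = -8 + y² (P(N, y) = y*y - 8 = y² - 8 = -8 + y²)
g(C) = 2*C (g(C) = 2*(-3*0 + C) = 2*(0 + C) = 2*C)
P(44, 89)*g(11) = (-8 + 89²)*(2*11) = (-8 + 7921)*22 = 7913*22 = 174086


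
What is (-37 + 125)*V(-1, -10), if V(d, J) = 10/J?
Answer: -88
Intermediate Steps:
(-37 + 125)*V(-1, -10) = (-37 + 125)*(10/(-10)) = 88*(10*(-⅒)) = 88*(-1) = -88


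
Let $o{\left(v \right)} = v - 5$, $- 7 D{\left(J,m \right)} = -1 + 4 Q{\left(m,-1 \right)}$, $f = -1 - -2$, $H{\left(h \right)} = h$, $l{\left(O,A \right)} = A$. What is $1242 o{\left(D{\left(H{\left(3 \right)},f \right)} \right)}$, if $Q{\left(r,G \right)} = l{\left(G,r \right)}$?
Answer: $- \frac{47196}{7} \approx -6742.3$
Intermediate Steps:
$Q{\left(r,G \right)} = r$
$f = 1$ ($f = -1 + 2 = 1$)
$D{\left(J,m \right)} = \frac{1}{7} - \frac{4 m}{7}$ ($D{\left(J,m \right)} = - \frac{-1 + 4 m}{7} = \frac{1}{7} - \frac{4 m}{7}$)
$o{\left(v \right)} = -5 + v$
$1242 o{\left(D{\left(H{\left(3 \right)},f \right)} \right)} = 1242 \left(-5 + \left(\frac{1}{7} - \frac{4}{7}\right)\right) = 1242 \left(-5 - \frac{3}{7}\right) = 1242 \left(- \frac{38}{7}\right) = - \frac{47196}{7}$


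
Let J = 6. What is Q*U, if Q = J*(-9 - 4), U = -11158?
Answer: 870324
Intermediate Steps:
Q = -78 (Q = 6*(-9 - 4) = 6*(-13) = -78)
Q*U = -78*(-11158) = 870324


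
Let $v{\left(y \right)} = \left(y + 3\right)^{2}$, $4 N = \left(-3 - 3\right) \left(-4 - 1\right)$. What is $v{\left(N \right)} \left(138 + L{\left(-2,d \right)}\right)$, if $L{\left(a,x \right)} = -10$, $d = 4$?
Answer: $14112$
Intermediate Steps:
$N = \frac{15}{2}$ ($N = \frac{\left(-3 - 3\right) \left(-4 - 1\right)}{4} = \frac{\left(-6\right) \left(-5\right)}{4} = \frac{1}{4} \cdot 30 = \frac{15}{2} \approx 7.5$)
$v{\left(y \right)} = \left(3 + y\right)^{2}$
$v{\left(N \right)} \left(138 + L{\left(-2,d \right)}\right) = \left(3 + \frac{15}{2}\right)^{2} \left(138 - 10\right) = \left(\frac{21}{2}\right)^{2} \cdot 128 = \frac{441}{4} \cdot 128 = 14112$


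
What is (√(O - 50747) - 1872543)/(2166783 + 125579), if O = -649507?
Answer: -1872543/2292362 + 3*I*√77806/2292362 ≈ -0.81686 + 0.00036504*I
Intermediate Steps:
(√(O - 50747) - 1872543)/(2166783 + 125579) = (√(-649507 - 50747) - 1872543)/(2166783 + 125579) = (√(-700254) - 1872543)/2292362 = (3*I*√77806 - 1872543)*(1/2292362) = (-1872543 + 3*I*√77806)*(1/2292362) = -1872543/2292362 + 3*I*√77806/2292362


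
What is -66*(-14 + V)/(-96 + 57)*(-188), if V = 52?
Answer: -157168/13 ≈ -12090.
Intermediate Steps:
-66*(-14 + V)/(-96 + 57)*(-188) = -66*(-14 + 52)/(-96 + 57)*(-188) = -2508/(-39)*(-188) = -2508*(-1)/39*(-188) = -66*(-38/39)*(-188) = (836/13)*(-188) = -157168/13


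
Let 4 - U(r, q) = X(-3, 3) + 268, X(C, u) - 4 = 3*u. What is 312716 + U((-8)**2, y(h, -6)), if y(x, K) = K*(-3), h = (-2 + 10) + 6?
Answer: 312439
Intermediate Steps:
h = 14 (h = 8 + 6 = 14)
y(x, K) = -3*K
X(C, u) = 4 + 3*u
U(r, q) = -277 (U(r, q) = 4 - ((4 + 3*3) + 268) = 4 - ((4 + 9) + 268) = 4 - (13 + 268) = 4 - 1*281 = 4 - 281 = -277)
312716 + U((-8)**2, y(h, -6)) = 312716 - 277 = 312439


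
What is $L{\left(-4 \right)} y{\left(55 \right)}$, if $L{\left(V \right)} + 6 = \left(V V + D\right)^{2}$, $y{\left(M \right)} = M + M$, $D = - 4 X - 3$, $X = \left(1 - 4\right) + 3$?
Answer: $17930$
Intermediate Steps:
$X = 0$ ($X = -3 + 3 = 0$)
$D = -3$ ($D = \left(-4\right) 0 - 3 = 0 - 3 = -3$)
$y{\left(M \right)} = 2 M$
$L{\left(V \right)} = -6 + \left(-3 + V^{2}\right)^{2}$ ($L{\left(V \right)} = -6 + \left(V V - 3\right)^{2} = -6 + \left(V^{2} - 3\right)^{2} = -6 + \left(-3 + V^{2}\right)^{2}$)
$L{\left(-4 \right)} y{\left(55 \right)} = \left(-6 + \left(-3 + \left(-4\right)^{2}\right)^{2}\right) 2 \cdot 55 = \left(-6 + \left(-3 + 16\right)^{2}\right) 110 = \left(-6 + 13^{2}\right) 110 = \left(-6 + 169\right) 110 = 163 \cdot 110 = 17930$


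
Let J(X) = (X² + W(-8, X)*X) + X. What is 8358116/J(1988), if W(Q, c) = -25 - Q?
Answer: 2089529/980084 ≈ 2.1320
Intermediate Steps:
J(X) = X² - 16*X (J(X) = (X² + (-25 - 1*(-8))*X) + X = (X² + (-25 + 8)*X) + X = (X² - 17*X) + X = X² - 16*X)
8358116/J(1988) = 8358116/((1988*(-16 + 1988))) = 8358116/((1988*1972)) = 8358116/3920336 = 8358116*(1/3920336) = 2089529/980084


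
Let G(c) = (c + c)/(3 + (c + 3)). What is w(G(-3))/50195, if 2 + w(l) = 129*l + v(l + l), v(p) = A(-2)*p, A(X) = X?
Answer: -252/50195 ≈ -0.0050204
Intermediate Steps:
v(p) = -2*p
G(c) = 2*c/(6 + c) (G(c) = (2*c)/(3 + (3 + c)) = (2*c)/(6 + c) = 2*c/(6 + c))
w(l) = -2 + 125*l (w(l) = -2 + (129*l - 2*(l + l)) = -2 + (129*l - 4*l) = -2 + 125*l)
w(G(-3))/50195 = (-2 + 125*(2*(-3)/(6 - 3)))/50195 = (-2 + 125*(2*(-3)/3))*(1/50195) = (-2 + 125*(2*(-3)*(1/3)))*(1/50195) = (-2 + 125*(-2))*(1/50195) = (-2 - 250)*(1/50195) = -252*1/50195 = -252/50195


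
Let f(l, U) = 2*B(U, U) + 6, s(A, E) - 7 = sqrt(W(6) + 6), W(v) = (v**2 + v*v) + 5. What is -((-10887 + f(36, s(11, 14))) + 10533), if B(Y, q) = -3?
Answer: 354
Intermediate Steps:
W(v) = 5 + 2*v**2 (W(v) = (v**2 + v**2) + 5 = 2*v**2 + 5 = 5 + 2*v**2)
s(A, E) = 7 + sqrt(83) (s(A, E) = 7 + sqrt((5 + 2*6**2) + 6) = 7 + sqrt((5 + 2*36) + 6) = 7 + sqrt((5 + 72) + 6) = 7 + sqrt(77 + 6) = 7 + sqrt(83))
f(l, U) = 0 (f(l, U) = 2*(-3) + 6 = -6 + 6 = 0)
-((-10887 + f(36, s(11, 14))) + 10533) = -((-10887 + 0) + 10533) = -(-10887 + 10533) = -1*(-354) = 354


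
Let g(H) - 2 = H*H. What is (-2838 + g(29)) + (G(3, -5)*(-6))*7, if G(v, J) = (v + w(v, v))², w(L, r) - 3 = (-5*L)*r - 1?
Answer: -69195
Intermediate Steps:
w(L, r) = 2 - 5*L*r (w(L, r) = 3 + ((-5*L)*r - 1) = 3 + (-5*L*r - 1) = 3 + (-1 - 5*L*r) = 2 - 5*L*r)
G(v, J) = (2 + v - 5*v²)² (G(v, J) = (v + (2 - 5*v*v))² = (v + (2 - 5*v²))² = (2 + v - 5*v²)²)
g(H) = 2 + H² (g(H) = 2 + H*H = 2 + H²)
(-2838 + g(29)) + (G(3, -5)*(-6))*7 = (-2838 + (2 + 29²)) + ((2 + 3 - 5*3²)²*(-6))*7 = (-2838 + (2 + 841)) + ((2 + 3 - 5*9)²*(-6))*7 = (-2838 + 843) + ((2 + 3 - 45)²*(-6))*7 = -1995 + ((-40)²*(-6))*7 = -1995 + (1600*(-6))*7 = -1995 - 9600*7 = -1995 - 67200 = -69195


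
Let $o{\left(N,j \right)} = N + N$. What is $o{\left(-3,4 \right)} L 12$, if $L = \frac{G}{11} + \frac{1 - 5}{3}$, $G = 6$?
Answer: $\frac{624}{11} \approx 56.727$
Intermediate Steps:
$o{\left(N,j \right)} = 2 N$
$L = - \frac{26}{33}$ ($L = \frac{6}{11} + \frac{1 - 5}{3} = 6 \cdot \frac{1}{11} - \frac{4}{3} = \frac{6}{11} - \frac{4}{3} = - \frac{26}{33} \approx -0.78788$)
$o{\left(-3,4 \right)} L 12 = 2 \left(-3\right) \left(- \frac{26}{33}\right) 12 = \left(-6\right) \left(- \frac{26}{33}\right) 12 = \frac{52}{11} \cdot 12 = \frac{624}{11}$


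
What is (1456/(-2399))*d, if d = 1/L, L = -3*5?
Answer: 1456/35985 ≈ 0.040461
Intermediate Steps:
L = -15
d = -1/15 (d = 1/(-15) = -1/15 ≈ -0.066667)
(1456/(-2399))*d = (1456/(-2399))*(-1/15) = (1456*(-1/2399))*(-1/15) = -1456/2399*(-1/15) = 1456/35985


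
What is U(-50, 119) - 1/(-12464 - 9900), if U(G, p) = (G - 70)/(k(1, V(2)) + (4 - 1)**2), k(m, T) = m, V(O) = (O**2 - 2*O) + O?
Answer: -268367/22364 ≈ -12.000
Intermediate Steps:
V(O) = O**2 - O
U(G, p) = -7 + G/10 (U(G, p) = (G - 70)/(1 + (4 - 1)**2) = (-70 + G)/(1 + 3**2) = (-70 + G)/(1 + 9) = (-70 + G)/10 = (-70 + G)*(1/10) = -7 + G/10)
U(-50, 119) - 1/(-12464 - 9900) = (-7 + (1/10)*(-50)) - 1/(-12464 - 9900) = (-7 - 5) - 1/(-22364) = -12 - 1*(-1/22364) = -12 + 1/22364 = -268367/22364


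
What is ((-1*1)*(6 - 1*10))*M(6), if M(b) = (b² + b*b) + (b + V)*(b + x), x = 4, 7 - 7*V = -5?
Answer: 4176/7 ≈ 596.57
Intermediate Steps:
V = 12/7 (V = 1 - ⅐*(-5) = 1 + 5/7 = 12/7 ≈ 1.7143)
M(b) = 2*b² + (4 + b)*(12/7 + b) (M(b) = (b² + b*b) + (b + 12/7)*(b + 4) = (b² + b²) + (12/7 + b)*(4 + b) = 2*b² + (4 + b)*(12/7 + b))
((-1*1)*(6 - 1*10))*M(6) = ((-1*1)*(6 - 1*10))*(48/7 + 3*6² + (40/7)*6) = (-(6 - 10))*(48/7 + 3*36 + 240/7) = (-1*(-4))*(48/7 + 108 + 240/7) = 4*(1044/7) = 4176/7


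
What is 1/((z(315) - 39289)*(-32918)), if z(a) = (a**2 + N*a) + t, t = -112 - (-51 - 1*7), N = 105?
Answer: -1/3059958526 ≈ -3.2680e-10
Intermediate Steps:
t = -54 (t = -112 - (-51 - 7) = -112 - 1*(-58) = -112 + 58 = -54)
z(a) = -54 + a**2 + 105*a (z(a) = (a**2 + 105*a) - 54 = -54 + a**2 + 105*a)
1/((z(315) - 39289)*(-32918)) = 1/(((-54 + 315**2 + 105*315) - 39289)*(-32918)) = -1/32918/((-54 + 99225 + 33075) - 39289) = -1/32918/(132246 - 39289) = -1/32918/92957 = (1/92957)*(-1/32918) = -1/3059958526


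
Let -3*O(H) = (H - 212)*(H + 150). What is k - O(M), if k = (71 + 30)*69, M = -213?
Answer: 15894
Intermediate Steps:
k = 6969 (k = 101*69 = 6969)
O(H) = -(-212 + H)*(150 + H)/3 (O(H) = -(H - 212)*(H + 150)/3 = -(-212 + H)*(150 + H)/3)
k - O(M) = 6969 - (10600 - ⅓*(-213)² + (62/3)*(-213)) = 6969 - (10600 - ⅓*45369 - 4402) = 6969 - (10600 - 15123 - 4402) = 6969 - 1*(-8925) = 6969 + 8925 = 15894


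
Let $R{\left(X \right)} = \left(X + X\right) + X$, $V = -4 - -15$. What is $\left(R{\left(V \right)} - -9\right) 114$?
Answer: $4788$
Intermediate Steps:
$V = 11$ ($V = -4 + 15 = 11$)
$R{\left(X \right)} = 3 X$ ($R{\left(X \right)} = 2 X + X = 3 X$)
$\left(R{\left(V \right)} - -9\right) 114 = \left(3 \cdot 11 - -9\right) 114 = \left(33 + 9\right) 114 = 42 \cdot 114 = 4788$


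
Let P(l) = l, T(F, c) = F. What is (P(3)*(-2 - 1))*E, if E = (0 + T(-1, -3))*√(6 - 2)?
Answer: 18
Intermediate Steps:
E = -2 (E = (0 - 1)*√(6 - 2) = -√4 = -1*2 = -2)
(P(3)*(-2 - 1))*E = (3*(-2 - 1))*(-2) = (3*(-3))*(-2) = -9*(-2) = 18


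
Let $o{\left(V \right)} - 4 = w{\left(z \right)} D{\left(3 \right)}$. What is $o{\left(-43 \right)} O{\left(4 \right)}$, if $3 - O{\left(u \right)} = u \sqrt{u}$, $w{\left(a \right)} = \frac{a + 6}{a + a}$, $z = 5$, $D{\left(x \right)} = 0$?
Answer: $-20$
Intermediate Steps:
$w{\left(a \right)} = \frac{6 + a}{2 a}$
$O{\left(u \right)} = 3 - u^{\frac{3}{2}}$ ($O{\left(u \right)} = 3 - u \sqrt{u} = 3 - u^{\frac{3}{2}}$)
$o{\left(V \right)} = 4$ ($o{\left(V \right)} = 4 + \frac{6 + 5}{2 \cdot 5} \cdot 0 = 4 + \frac{1}{2} \cdot \frac{1}{5} \cdot 11 \cdot 0 = 4 + \frac{11}{10} \cdot 0 = 4 + 0 = 4$)
$o{\left(-43 \right)} O{\left(4 \right)} = 4 \left(3 - 4^{\frac{3}{2}}\right) = 4 \left(3 - 8\right) = 4 \left(-5\right) = -20$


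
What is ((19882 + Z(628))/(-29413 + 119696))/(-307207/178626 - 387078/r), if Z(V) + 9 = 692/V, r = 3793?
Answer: -2114047205809812/996567829199097949 ≈ -0.0021213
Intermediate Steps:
Z(V) = -9 + 692/V
((19882 + Z(628))/(-29413 + 119696))/(-307207/178626 - 387078/r) = ((19882 + (-9 + 692/628))/(-29413 + 119696))/(-307207/178626 - 387078/3793) = ((19882 + (-9 + 692*(1/628)))/90283)/(-307207*1/178626 - 387078*1/3793) = ((19882 + (-9 + 173/157))*(1/90283))/(-307207/178626 - 387078/3793) = ((19882 - 1240/157)*(1/90283))/(-70307430979/677528418) = ((3120234/157)*(1/90283))*(-677528418/70307430979) = (3120234/14174431)*(-677528418/70307430979) = -2114047205809812/996567829199097949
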